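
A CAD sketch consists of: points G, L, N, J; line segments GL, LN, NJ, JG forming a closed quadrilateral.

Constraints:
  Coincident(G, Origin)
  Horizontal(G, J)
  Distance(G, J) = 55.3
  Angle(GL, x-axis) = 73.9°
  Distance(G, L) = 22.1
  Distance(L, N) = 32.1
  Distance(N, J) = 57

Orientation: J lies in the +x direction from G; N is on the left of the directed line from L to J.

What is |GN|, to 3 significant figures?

53.5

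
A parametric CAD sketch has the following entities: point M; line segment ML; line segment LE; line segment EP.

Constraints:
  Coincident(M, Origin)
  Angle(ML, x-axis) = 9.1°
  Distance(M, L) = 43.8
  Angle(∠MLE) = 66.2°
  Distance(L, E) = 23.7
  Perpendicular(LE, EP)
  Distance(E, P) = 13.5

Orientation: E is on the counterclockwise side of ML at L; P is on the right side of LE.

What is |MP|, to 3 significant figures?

53.9

M is at the origin; ML runs at 9.1° with length 43.8, so L = 43.8·(cos 9.1°, sin 9.1°) = (43.2, 6.93). ∠MLE = 66.2°, so LE runs at 9.1° + (180° − 66.2°) = 123° from the x-axis; with |LE| = 23.7, E = L + 23.7·(cos 123°, sin 123°) = (30.4, 26.8). The perpendicularity gives EP at right angles to LE; with |EP| = 13.5 on the right of LE, P = E + 13.5·(0.840, 0.543) = (41.7, 34.2). Then |MP| = |P − M| = 53.9.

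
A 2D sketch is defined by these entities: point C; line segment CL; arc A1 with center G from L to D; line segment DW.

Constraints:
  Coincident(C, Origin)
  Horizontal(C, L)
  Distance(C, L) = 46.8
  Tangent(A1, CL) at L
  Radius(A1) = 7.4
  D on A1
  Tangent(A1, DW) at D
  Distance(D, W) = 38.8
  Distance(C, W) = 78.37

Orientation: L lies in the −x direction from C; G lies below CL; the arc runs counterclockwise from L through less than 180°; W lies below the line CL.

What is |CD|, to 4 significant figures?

54.04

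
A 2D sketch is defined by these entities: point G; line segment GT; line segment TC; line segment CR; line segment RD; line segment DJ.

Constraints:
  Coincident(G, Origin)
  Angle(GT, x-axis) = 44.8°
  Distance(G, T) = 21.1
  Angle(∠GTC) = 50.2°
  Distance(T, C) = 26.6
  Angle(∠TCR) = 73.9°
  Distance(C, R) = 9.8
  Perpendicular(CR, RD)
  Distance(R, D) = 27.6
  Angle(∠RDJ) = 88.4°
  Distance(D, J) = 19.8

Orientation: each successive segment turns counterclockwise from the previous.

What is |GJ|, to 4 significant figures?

34.82

G is at the origin; GT runs at 44.8° with length 21.1, so T = (14.97, 14.87). ∠GTC = 50.2° gives TC at 174.6° from the x-axis; with |TC| = 26.6, C = (-11.51, 17.37). ∠TCR = 73.9° gives CR at -79.30° from the x-axis; with |CR| = 9.8, R = (-9.690, 7.741). CR ⟂ RD, so RD runs at 10.70°; with |RD| = 27.6, D = (17.43, 12.87). ∠RDJ = 88.4° gives DJ at 102.3° from the x-axis; with |DJ| = 19.8, J = (13.21, 32.21). Then |GJ| = |J − G| = 34.82.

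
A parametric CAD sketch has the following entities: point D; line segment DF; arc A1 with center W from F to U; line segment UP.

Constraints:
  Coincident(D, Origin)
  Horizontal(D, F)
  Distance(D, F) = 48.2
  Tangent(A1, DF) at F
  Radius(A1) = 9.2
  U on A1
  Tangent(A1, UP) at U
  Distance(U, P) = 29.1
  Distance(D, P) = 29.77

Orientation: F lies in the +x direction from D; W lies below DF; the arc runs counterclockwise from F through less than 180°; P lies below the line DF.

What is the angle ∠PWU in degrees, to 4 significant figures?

72.46°

D is at the origin; D and F share the same y with |DF| = 48.2 and F on the +x side, so F = (48.20, 0.000). Since A1 is tangent to DF there, WF ⟂ DF, so W = F + (0, -9.2) = (48.20, -9.200). Since WU ⟂ UP (tangency), |WP| = √(9.2² + 29.1²) = 30.52 regardless of where U sits on A1. So P lies on both circle(D, 29.77) and circle(W, 30.52); the below-DF intersection is P = (20.36, -21.72). U is the foot of the tangent from P: U = (42.07, -2.337).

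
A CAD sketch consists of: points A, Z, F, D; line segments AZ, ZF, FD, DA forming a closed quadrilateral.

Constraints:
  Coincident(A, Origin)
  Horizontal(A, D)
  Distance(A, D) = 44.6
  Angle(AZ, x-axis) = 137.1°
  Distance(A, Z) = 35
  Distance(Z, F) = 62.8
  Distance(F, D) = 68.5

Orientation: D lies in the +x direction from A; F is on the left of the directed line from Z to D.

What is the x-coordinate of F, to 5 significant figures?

22.053

Checks: |ZF| = 62.80 ✓; |FD| = 68.50 ✓.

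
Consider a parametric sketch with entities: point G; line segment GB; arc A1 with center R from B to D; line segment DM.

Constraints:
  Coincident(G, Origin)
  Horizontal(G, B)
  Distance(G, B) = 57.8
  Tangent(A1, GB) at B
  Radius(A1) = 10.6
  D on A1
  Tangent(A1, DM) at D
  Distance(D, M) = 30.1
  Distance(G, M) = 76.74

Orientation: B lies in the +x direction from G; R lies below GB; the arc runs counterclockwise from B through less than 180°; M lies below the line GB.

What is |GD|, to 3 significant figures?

51.3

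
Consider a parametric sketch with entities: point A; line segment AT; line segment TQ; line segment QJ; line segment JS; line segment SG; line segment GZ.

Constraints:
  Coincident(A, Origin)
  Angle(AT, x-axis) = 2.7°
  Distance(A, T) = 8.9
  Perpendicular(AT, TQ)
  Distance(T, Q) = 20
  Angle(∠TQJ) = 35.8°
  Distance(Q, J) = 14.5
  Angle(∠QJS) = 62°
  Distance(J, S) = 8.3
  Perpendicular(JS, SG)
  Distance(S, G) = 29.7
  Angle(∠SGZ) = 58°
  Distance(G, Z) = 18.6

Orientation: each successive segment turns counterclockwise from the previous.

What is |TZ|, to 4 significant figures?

31.78

A is at the origin; AT runs at 2.7° with length 8.9, so T = (8.890, 0.4192). The perpendicularity gives TQ at right angles to AT, so TQ runs at 92.70°; with |TQ| = 20.0, Q = (7.948, 20.40). ∠TQJ = 35.8° gives QJ at -123.1° from the x-axis; with |QJ| = 14.5, J = (0.02951, 8.250). ∠QJS = 62.0° gives JS at -5.100° from the x-axis; with |JS| = 8.3, S = (8.297, 7.512). JS is perpendicular to SG, so SG runs at 84.90°; with |SG| = 29.7, G = (10.94, 37.09). ∠SGZ = 58.0° gives GZ at -153.1° from the x-axis; with |GZ| = 18.6, Z = (-5.651, 28.68). Then |TZ| = |Z − T| = 31.78.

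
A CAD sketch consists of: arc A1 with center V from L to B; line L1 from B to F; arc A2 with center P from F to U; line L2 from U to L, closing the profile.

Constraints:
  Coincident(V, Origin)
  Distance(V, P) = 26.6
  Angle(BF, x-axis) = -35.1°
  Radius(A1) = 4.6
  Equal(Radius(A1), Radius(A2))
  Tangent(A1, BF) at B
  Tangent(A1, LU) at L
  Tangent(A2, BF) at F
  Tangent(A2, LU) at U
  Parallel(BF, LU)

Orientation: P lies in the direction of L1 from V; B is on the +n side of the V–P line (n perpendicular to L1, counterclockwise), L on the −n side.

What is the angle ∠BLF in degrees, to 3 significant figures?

70.9°

The slot axis is L1's direction at -35.1°, so u = (cos -35.1°, sin -35.1°) = (0.818, -0.575) and n = (−sin -35.1°, cos -35.1°) = (0.575, 0.818). V is at the origin and P lies 26.6 along u from V, so P = 26.6·u = (21.8, -15.3). Tangency of A1 to both parallel lines with radius 4.6 puts B and L at V ± 4.6·n: B = (2.65, 3.76), L = (-2.65, -3.76). Equal radii place F and U the same way about P: F = P + 4.6·n = (24.4, -11.5), U = P − 4.6·n = (19.1, -19.1). Then cos ∠BLF = LB·LF / (|LB||LF|), giving 70.9°.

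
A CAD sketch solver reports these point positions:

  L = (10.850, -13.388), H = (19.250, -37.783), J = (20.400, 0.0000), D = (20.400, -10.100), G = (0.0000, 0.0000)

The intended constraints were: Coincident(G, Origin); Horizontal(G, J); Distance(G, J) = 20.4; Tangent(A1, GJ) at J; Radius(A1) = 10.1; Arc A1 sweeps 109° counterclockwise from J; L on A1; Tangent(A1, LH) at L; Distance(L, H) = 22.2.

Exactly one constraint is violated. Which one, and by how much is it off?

Distance(L, H) = 22.2 — off by 3.60.

G = (0.00, 0.00) ✓; G.y = 0.00, J.y = 0.00 ✓; |GJ| = 20.40 ✓; ∠(DJ, JG) = 90.00° ✓; |DJ| = 10.10 ✓; bearing(D→L) − bearing(D→J) = 109.0° ✓; |DL| = 10.10 ✓; ∠(DL, LH) = 90.00° ✓; |LH| = 25.80 ✗.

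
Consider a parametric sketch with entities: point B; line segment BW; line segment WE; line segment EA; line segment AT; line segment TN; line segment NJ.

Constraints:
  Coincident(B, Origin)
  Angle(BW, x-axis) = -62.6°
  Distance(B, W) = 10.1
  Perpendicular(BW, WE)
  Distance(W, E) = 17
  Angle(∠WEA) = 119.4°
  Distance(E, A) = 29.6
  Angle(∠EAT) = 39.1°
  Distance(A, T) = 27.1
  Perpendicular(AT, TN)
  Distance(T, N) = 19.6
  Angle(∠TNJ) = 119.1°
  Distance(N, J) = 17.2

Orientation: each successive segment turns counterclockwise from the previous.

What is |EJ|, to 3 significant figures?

14.3

B is at the origin; BW runs at -62.6° with length 10.1, so W = (4.65, -8.97). BW is perpendicular to WE, so WE runs at 27.4°; with |WE| = 17.0, E = (19.7, -1.14). ∠WEA = 119.4° gives EA at 88.0° from the x-axis; with |EA| = 29.6, A = (20.8, 28.4). ∠EAT = 39.1° gives AT at -131° from the x-axis; with |AT| = 27.1, T = (2.96, 8.02). AT is perpendicular to TN, so TN runs at -41.1°; with |TN| = 19.6, N = (17.7, -4.87). ∠TNJ = 119.1° gives NJ at 19.8° from the x-axis; with |NJ| = 17.2, J = (33.9, 0.959). Then |EJ| = |J − E| = 14.3.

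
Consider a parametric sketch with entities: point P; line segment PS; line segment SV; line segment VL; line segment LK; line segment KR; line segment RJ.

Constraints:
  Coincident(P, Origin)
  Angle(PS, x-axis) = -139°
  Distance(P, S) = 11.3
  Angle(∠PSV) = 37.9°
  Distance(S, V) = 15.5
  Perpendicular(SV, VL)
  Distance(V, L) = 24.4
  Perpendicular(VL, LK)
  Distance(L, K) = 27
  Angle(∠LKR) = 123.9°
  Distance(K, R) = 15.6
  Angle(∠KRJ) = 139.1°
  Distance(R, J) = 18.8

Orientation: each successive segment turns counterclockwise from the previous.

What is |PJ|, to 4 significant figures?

30.33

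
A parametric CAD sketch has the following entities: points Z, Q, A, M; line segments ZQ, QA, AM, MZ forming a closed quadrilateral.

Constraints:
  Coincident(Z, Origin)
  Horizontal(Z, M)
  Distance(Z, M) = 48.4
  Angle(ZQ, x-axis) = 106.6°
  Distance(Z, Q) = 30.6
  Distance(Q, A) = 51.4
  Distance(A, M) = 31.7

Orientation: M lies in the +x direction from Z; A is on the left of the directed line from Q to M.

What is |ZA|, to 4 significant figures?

52.81

Z is at the origin; Z and M share the same y with |ZM| = 48.4 and M in +x, so M = (48.4, 0). ZQ runs at 106.6° with |ZQ| = 30.6, so Q = (-8.742, 29.32). A is determined by |QA| = 51.4 and |AM| = 31.7 together: it lies at the intersection of circle(Q, 51.4) and circle(M, 31.7). With |QM| = 64.23, the foot of the radical line on QM is 44.86 from Q and the perpendicular offset is √(51.4² − 44.86²) = 25.09. Taking the left-of-QM solution: A = (42.62, 31.17).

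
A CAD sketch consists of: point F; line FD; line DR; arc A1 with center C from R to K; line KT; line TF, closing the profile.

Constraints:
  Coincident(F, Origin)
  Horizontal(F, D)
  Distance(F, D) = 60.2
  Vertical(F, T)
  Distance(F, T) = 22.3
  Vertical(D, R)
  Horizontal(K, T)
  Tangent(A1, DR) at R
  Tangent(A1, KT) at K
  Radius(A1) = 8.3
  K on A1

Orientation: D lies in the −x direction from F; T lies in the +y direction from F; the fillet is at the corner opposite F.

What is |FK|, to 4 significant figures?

56.49

F is at the origin; F and D share the same y with |FD| = 60.2 and D on the −x side, so D = (-60.20, 0.000). F and T share the same x with |FT| = 22.3 and T on the +y side, so T = (0.000, 22.30). The virtual corner opposite F is at (-60.20, 22.30). The tangent condition forces CR to be normal to DR and A1 meets KT tangentially, so CK is at right angles to KT, with radius 8.3, so the center C sits 8.3 in from both sides at C = (-51.90, 14.00). That places the tangent points at R = (-60.20, 14.00) on DR and K = (-51.90, 22.30) on KT. Then |FK| = |K − F| = 56.49.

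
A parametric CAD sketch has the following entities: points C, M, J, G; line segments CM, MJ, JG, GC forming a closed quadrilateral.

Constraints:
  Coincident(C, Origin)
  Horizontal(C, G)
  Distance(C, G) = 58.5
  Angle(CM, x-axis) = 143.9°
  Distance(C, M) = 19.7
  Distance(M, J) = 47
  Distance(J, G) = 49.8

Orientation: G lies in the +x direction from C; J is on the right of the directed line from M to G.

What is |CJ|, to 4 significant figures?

28.16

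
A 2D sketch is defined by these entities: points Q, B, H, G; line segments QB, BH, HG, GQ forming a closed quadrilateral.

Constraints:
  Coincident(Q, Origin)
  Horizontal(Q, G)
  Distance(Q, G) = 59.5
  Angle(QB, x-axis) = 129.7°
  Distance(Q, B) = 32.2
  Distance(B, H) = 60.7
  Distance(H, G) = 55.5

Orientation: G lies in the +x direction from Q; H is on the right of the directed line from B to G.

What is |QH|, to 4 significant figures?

29.21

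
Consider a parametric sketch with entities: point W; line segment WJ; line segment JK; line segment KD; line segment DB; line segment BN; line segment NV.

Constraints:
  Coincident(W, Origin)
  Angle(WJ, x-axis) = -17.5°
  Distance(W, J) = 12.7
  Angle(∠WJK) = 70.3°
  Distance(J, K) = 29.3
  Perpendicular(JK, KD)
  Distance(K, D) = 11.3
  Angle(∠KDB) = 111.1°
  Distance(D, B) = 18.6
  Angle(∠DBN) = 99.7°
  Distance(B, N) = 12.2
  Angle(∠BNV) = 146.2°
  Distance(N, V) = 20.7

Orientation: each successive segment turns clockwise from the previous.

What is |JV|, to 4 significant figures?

14.80

W is at the origin; WJ runs at -17.5° with length 12.7, so J = (12.11, -3.819). ∠WJK = 70.3° gives JK at -127.2° from the x-axis; with |JK| = 29.3, K = (-5.603, -27.16). JK is perpendicular to KD, so KD runs at 142.8°; with |KD| = 11.3, D = (-14.60, -20.33). ∠KDB = 111.1° gives DB at 73.90° from the x-axis; with |DB| = 18.6, B = (-9.445, -2.455). ∠DBN = 99.7° gives BN at -6.400° from the x-axis; with |BN| = 12.2, N = (2.679, -3.815). ∠BNV = 146.2° gives NV at -40.20° from the x-axis; with |NV| = 20.7, V = (18.49, -17.18). Then |JV| = |V − J| = 14.80.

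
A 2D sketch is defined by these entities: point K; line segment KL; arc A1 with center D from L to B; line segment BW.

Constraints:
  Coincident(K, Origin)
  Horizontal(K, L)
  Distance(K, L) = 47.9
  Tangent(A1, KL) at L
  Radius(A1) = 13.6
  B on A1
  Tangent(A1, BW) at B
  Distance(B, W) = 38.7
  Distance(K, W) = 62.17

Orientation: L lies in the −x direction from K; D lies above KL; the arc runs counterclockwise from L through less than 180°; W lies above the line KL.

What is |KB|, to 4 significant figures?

36.84

K is at the origin; K and L share the same y with |KL| = 47.9 and L on the −x side, so L = (-47.90, 0.000). A1 meets KL tangentially, so DL is at right angles to KL, so D = L + (0, 13.6) = (-47.90, 13.60). Since DB ⟂ BW (tangency), |DW| = √(13.6² + 38.7²) = 41.02 regardless of where B sits on A1. So W lies on both circle(K, 62.17) and circle(D, 41.02); the above-KL intersection is W = (-33.86, 52.14). B is the foot of the tangent from W: B = (-34.30, 13.44).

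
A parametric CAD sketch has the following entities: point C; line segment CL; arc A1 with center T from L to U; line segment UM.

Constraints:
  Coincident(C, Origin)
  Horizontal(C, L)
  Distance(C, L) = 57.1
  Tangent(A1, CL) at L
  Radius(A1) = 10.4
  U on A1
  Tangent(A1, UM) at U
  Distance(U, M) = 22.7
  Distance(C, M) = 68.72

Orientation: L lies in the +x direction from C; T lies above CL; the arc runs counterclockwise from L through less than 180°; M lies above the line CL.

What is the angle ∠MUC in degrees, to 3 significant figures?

81.5°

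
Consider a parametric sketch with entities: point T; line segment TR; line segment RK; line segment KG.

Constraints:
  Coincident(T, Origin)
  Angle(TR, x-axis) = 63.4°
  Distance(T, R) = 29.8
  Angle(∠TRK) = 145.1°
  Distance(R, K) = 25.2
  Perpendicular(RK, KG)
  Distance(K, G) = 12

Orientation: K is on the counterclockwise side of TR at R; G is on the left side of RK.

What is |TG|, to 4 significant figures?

49.90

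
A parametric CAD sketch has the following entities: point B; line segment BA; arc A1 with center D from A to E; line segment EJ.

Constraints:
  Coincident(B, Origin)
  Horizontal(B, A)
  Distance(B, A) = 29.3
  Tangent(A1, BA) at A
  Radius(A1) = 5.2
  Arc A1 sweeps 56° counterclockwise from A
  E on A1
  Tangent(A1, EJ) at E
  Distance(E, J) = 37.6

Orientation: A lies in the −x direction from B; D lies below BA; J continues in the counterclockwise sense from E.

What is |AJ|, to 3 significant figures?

42.0

On A1, A sits at bearing 90° from D; a 56° counterclockwise sweep puts E at bearing 146°, so E = D + 5.2·(cos 146°, sin 146°) = (-33.6, -2.29). The tangent condition forces DE to be normal to EJ, so EJ runs along (−sin 146°, cos 146°); with |EJ| = 37.6, J = (-54.6, -33.5). Then |AJ| = |J − A| = 42.0.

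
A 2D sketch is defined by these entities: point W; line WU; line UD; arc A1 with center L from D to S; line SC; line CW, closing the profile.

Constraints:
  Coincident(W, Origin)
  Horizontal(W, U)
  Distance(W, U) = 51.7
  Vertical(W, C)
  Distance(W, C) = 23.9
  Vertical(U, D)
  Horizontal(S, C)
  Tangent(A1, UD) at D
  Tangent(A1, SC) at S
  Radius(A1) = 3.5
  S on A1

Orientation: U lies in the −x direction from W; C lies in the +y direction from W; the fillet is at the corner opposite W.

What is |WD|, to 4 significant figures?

55.58

The virtual corner opposite W is at (-51.70, 23.90). Tangency of A1 to UD means the radius LD is perpendicular to UD and A1 meets SC tangentially, so LS is at right angles to SC, with radius 3.5, so the center L sits 3.5 in from both sides at L = (-48.20, 20.40). That places the tangent points at D = (-51.70, 20.40) on UD and S = (-48.20, 23.90) on SC. Then |WD| = |D − W| = 55.58.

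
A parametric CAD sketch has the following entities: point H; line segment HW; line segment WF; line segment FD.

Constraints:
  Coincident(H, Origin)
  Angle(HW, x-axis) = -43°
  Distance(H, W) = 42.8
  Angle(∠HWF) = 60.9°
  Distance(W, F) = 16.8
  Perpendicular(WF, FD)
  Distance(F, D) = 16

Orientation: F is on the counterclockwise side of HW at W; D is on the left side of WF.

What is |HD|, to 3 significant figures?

21.8

H is at the origin; HW runs at -43.0° with length 42.8, so W = 42.8·(cos -43.0°, sin -43.0°) = (31.3, -29.2). ∠HWF = 60.9°, so WF runs at -43.0° + (180° − 60.9°) = 76.1° from the x-axis; with |WF| = 16.8, F = W + 16.8·(cos 76.1°, sin 76.1°) = (35.3, -12.9). The perpendicularity gives FD at right angles to WF; with |FD| = 16.0 on the left of WF, D = F + 16.0·(-0.971, 0.240) = (19.8, -9.04). Then |HD| = |D − H| = 21.8.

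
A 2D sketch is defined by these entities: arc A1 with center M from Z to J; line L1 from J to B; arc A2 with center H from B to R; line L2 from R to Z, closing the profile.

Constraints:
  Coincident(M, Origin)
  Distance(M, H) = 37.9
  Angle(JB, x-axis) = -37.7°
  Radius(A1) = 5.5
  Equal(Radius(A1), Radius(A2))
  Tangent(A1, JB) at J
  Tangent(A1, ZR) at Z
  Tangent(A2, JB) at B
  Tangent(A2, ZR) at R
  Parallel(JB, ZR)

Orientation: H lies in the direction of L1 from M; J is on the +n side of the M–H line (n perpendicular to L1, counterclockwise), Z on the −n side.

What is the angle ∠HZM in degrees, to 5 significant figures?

81.743°

The slot axis is L1's direction at -37.7°, so u = (cos -37.7°, sin -37.7°) = (0.79122, -0.61153) and n = (−sin -37.7°, cos -37.7°) = (0.61153, 0.79122). M is at the origin and H lies 37.9 along u from M, so H = 37.9·u = (29.987, -23.177). Tangency of A1 to both parallel lines with radius 5.5 puts J and Z at M ± 5.5·n: J = (3.3634, 4.3517), Z = (-3.3634, -4.3517). Then cos ∠HZM = ZH·ZM / (|ZH||ZM|), giving 81.743°.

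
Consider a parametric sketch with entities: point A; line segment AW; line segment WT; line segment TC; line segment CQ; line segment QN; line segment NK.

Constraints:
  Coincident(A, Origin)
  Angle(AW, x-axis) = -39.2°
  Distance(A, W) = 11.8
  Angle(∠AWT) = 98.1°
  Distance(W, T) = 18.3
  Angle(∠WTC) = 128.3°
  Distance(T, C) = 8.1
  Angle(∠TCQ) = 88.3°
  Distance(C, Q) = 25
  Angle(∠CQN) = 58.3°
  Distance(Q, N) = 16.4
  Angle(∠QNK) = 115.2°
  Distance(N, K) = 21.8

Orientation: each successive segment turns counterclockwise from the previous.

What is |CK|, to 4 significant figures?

12.64

A is at the origin; AW runs at -39.2° with length 11.8, so W = (9.144, -7.458). ∠AWT = 98.1° gives WT at 42.70° from the x-axis; with |WT| = 18.3, T = (22.59, 4.952). ∠WTC = 128.3° gives TC at 94.40° from the x-axis; with |TC| = 8.1, C = (21.97, 13.03). ∠TCQ = 88.3° gives CQ at -173.9° from the x-axis; with |CQ| = 25.0, Q = (-2.887, 10.37). ∠CQN = 58.3° gives QN at -52.20° from the x-axis; with |QN| = 16.4, N = (7.165, -2.587). ∠QNK = 115.2° gives NK at 12.60° from the x-axis; with |NK| = 21.8, K = (28.44, 2.169). Then |CK| = |K − C| = 12.64.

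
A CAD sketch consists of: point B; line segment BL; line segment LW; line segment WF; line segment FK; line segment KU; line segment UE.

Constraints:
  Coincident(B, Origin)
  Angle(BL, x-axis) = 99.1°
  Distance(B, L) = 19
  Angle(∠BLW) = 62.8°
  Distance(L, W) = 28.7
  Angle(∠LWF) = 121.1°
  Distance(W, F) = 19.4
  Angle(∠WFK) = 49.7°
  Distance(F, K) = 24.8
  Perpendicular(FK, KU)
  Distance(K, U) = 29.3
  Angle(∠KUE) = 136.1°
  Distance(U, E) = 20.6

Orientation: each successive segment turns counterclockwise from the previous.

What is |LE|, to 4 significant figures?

45.54

B is at the origin; BL runs at 99.1° with length 19.0, so L = (-3.005, 18.76). ∠BLW = 62.8° gives LW at -143.7° from the x-axis; with |LW| = 28.7, W = (-26.14, 1.770). ∠LWF = 121.1° gives WF at -84.80° from the x-axis; with |WF| = 19.4, F = (-24.38, -17.55). ∠WFK = 49.7° gives FK at 45.50° from the x-axis; with |FK| = 24.8, K = (-6.994, 0.1385). The perpendicularity gives KU at right angles to FK, so KU runs at 135.5°; with |KU| = 29.3, U = (-27.89, 20.68). ∠KUE = 136.1° gives UE at 179.4° from the x-axis; with |UE| = 20.6, E = (-48.49, 20.89). Then |LE| = |E − L| = 45.54.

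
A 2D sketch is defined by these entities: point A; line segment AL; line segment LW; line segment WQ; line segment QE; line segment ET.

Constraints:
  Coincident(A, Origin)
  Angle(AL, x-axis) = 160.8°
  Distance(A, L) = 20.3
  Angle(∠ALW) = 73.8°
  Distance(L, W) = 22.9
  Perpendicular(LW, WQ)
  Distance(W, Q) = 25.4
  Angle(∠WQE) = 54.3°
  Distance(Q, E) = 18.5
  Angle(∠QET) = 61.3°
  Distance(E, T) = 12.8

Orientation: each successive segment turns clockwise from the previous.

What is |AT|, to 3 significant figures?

17.3

A is at the origin; AL runs at 160.8° with length 20.3, so L = (-19.2, 6.68). ∠ALW = 73.8° gives LW at 54.6° from the x-axis; with |LW| = 22.9, W = (-5.91, 25.3). LW ⟂ WQ, so WQ runs at -35.4°; with |WQ| = 25.4, Q = (14.8, 10.6). ∠WQE = 54.3° gives QE at -161° from the x-axis; with |QE| = 18.5, E = (-2.70, 4.64). ∠QET = 61.3° gives ET at 80.2° from the x-axis; with |ET| = 12.8, T = (-0.525, 17.2). Then |AT| = |T − A| = 17.3.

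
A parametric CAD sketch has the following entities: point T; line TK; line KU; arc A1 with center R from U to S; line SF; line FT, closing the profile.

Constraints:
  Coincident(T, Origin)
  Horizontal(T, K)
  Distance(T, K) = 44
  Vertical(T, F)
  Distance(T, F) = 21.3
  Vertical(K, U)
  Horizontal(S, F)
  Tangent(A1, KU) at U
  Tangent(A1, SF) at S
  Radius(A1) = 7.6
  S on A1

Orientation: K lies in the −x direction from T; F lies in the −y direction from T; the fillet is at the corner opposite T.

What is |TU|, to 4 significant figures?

46.08

The virtual corner opposite T is at (-44.00, -21.30). Tangency of A1 to KU means the radius RU is perpendicular to KU and the tangent condition forces RS to be normal to SF, with radius 7.6, so the center R sits 7.6 in from both sides at R = (-36.40, -13.70). That places the tangent points at U = (-44.00, -13.70) on KU and S = (-36.40, -21.30) on SF. Then |TU| = |U − T| = 46.08.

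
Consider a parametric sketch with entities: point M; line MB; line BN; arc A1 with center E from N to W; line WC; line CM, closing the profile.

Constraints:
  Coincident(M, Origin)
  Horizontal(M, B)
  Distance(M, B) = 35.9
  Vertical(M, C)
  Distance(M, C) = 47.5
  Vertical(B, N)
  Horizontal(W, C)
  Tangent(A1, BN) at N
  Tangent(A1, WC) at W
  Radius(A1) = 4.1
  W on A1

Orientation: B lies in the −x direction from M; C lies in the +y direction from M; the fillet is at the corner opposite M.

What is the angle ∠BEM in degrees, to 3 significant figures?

41.6°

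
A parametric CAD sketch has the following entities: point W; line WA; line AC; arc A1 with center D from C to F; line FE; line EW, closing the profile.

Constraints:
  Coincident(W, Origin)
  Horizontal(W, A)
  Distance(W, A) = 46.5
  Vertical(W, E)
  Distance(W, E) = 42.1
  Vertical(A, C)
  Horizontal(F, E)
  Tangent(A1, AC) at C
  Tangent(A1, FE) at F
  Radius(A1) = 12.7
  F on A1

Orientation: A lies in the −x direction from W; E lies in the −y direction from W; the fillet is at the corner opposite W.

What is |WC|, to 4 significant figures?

55.01

W is at the origin; WA is horizontal with |WA| = 46.5 and A on the −x side, so A = (-46.50, 0.000). W and E share the same x with |WE| = 42.1 and E on the −y side, so E = (0.000, -42.10). The virtual corner opposite W is at (-46.50, -42.10). Since A1 is tangent to AC there, DC ⟂ AC and tangency of A1 to FE means the radius DF is perpendicular to FE, with radius 12.7, so the center D sits 12.7 in from both sides at D = (-33.80, -29.40). That places the tangent points at C = (-46.50, -29.40) on AC and F = (-33.80, -42.10) on FE. Then |WC| = |C − W| = 55.01.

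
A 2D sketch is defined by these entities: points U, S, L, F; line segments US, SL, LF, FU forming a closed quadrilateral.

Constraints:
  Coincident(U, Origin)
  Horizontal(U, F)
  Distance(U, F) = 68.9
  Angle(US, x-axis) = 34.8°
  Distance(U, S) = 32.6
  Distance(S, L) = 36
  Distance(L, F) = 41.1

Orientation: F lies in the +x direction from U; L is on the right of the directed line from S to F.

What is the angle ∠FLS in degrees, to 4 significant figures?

73.02°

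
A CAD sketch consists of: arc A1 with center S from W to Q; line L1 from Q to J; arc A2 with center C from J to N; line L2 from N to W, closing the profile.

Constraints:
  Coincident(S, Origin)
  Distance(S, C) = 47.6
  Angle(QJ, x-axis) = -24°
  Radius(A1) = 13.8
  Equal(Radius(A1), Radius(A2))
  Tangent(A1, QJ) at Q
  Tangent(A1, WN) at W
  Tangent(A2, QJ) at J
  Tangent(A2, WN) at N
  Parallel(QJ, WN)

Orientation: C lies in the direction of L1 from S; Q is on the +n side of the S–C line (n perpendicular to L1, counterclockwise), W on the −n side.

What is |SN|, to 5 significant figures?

49.560

The slot axis is L1's direction at -24.0°, so u = (cos -24.0°, sin -24.0°) = (0.91355, -0.40674) and n = (−sin -24.0°, cos -24.0°) = (0.40674, 0.91355). S is at the origin and C lies 47.6 along u from S, so C = 47.6·u = (43.485, -19.361). Tangency of A1 to both parallel lines with radius 13.8 puts Q and W at S ± 13.8·n: Q = (5.6130, 12.607), W = (-5.6130, -12.607). Equal radii place J and N the same way about C: J = C + 13.8·n = (49.098, -6.7537), N = C − 13.8·n = (37.872, -31.968). Then |SN| = |N − S| = 49.560.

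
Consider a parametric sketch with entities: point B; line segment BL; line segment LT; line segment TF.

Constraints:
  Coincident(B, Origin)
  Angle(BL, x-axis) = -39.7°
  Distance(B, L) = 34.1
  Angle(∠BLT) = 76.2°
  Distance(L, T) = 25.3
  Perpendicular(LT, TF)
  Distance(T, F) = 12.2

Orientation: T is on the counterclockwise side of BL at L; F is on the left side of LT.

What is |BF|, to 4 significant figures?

27.06

B is at the origin; BL runs at -39.7° with length 34.1, so L = 34.1·(cos -39.7°, sin -39.7°) = (26.24, -21.78). ∠BLT = 76.2°, so LT runs at -39.7° + (180° − 76.2°) = 64.10° from the x-axis; with |LT| = 25.3, T = L + 25.3·(cos 64.10°, sin 64.10°) = (37.29, 0.9768). The perpendicularity gives TF at right angles to LT; with |TF| = 12.2 on the left of LT, F = T + 12.2·(-0.8996, 0.4368) = (26.31, 6.306). Then |BF| = |F − B| = 27.06.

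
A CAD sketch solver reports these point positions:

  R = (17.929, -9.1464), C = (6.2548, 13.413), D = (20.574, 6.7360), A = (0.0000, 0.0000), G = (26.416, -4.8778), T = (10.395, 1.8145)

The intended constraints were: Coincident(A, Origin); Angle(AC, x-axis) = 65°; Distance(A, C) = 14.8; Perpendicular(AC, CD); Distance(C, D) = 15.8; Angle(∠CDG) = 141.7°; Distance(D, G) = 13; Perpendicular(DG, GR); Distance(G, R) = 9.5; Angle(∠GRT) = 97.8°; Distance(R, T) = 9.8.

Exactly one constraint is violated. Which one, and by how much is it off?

Distance(R, T) = 9.8 — off by 3.50.

A = (0.00, 0.00) ✓; AC at 65.00° ✓; |AC| = 14.80 ✓; ∠(AC, CD) = 90.00° ✓; |CD| = 15.80 ✓; ∠CDG = 141.7° ✓; |DG| = 13.00 ✓; ∠(DG, GR) = 90.00° ✓; |GR| = 9.500 ✓; ∠GRT = 97.80° ✓; |RT| = 13.30 ✗.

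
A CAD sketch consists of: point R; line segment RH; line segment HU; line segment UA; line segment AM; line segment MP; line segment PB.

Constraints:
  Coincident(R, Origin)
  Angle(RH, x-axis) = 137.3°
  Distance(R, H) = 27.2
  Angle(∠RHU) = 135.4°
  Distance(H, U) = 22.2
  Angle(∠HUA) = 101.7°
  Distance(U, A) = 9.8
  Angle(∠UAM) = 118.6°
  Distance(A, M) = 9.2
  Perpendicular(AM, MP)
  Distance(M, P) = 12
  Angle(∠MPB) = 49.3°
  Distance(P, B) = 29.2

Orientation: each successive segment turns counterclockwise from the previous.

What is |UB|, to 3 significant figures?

17.7

R is at the origin; RH runs at 137.3° with length 27.2, so H = (-20.0, 18.4). ∠RHU = 135.4° gives HU at -178° from the x-axis; with |HU| = 22.2, U = (-42.2, 17.7). ∠HUA = 101.7° gives UA at -99.8° from the x-axis; with |UA| = 9.8, A = (-43.8, 8.05). ∠UAM = 118.6° gives AM at -38.4° from the x-axis; with |AM| = 9.2, M = (-36.6, 2.34). AM is perpendicular to MP, so MP runs at 51.6°; with |MP| = 12.0, P = (-29.2, 11.7). ∠MPB = 49.3° gives PB at -178° from the x-axis; with |PB| = 29.2, B = (-58.4, 10.6). Then |UB| = |B − U| = 17.7.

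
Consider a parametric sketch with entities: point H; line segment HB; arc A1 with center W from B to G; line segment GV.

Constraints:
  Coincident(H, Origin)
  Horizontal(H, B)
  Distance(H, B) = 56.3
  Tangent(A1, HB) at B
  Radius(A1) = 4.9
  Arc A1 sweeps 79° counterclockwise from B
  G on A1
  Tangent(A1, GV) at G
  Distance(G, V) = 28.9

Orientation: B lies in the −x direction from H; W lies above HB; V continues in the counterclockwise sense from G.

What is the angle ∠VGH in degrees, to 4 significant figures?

83.40°

H is at the origin; HB is horizontal with |HB| = 56.3 and B on the −x side, so B = (-56.30, 0.000). Since A1 is tangent to HB there, WB ⟂ HB, so W = B + (0, 4.9) = (-56.30, 4.900). On A1, B sits at bearing -90° from W; a 79° counterclockwise sweep puts G at bearing -11°, so G = W + 4.9·(cos -11°, sin -11°) = (-51.49, 3.965). The tangent condition forces WG to be normal to GV, so GV runs along (−sin -11°, cos -11°); with |GV| = 28.9, V = (-45.98, 32.33). Then cos ∠VGH = GV·GH / (|GV||GH|), giving 83.40°.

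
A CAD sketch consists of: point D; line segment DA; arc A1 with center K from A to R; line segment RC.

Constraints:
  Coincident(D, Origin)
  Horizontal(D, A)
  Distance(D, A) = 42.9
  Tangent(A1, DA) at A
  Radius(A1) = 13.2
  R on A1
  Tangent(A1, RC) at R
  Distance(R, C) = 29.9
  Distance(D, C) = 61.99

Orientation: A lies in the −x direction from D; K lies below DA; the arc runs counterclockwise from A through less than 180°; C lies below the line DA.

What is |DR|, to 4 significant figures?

57.96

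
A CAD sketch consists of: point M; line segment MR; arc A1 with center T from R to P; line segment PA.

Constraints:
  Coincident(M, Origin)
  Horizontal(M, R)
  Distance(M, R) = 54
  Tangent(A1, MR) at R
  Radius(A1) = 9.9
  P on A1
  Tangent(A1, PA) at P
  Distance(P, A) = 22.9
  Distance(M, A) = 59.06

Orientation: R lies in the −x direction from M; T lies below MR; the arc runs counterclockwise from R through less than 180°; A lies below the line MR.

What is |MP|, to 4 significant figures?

63.91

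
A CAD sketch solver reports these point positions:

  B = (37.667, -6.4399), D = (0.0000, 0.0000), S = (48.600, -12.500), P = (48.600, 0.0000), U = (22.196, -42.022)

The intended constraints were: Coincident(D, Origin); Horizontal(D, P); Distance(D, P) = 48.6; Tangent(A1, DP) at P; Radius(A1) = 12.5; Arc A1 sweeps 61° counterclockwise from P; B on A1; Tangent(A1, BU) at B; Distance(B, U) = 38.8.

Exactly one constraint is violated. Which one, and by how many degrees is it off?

Tangent(A1, BU) at B — off by 5.50°.

D = (0.00, 0.00) ✓; D.y = 0.00, P.y = 0.00 ✓; |DP| = 48.60 ✓; ∠(SP, PD) = 90.00° ✓; |SP| = 12.50 ✓; bearing(S→B) − bearing(S→P) = 61.00° ✓; |SB| = 12.50 ✓; ∠(SB, BU) = 84.50° ✗; |BU| = 38.80 ✓.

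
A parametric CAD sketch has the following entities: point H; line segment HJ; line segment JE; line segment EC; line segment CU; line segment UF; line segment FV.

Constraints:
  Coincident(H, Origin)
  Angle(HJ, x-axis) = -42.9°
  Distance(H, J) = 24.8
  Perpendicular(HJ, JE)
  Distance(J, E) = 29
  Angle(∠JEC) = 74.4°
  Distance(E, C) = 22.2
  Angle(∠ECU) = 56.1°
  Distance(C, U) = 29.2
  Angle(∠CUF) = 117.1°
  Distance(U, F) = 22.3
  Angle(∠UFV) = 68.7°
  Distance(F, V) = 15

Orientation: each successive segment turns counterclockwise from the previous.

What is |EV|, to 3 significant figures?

12.4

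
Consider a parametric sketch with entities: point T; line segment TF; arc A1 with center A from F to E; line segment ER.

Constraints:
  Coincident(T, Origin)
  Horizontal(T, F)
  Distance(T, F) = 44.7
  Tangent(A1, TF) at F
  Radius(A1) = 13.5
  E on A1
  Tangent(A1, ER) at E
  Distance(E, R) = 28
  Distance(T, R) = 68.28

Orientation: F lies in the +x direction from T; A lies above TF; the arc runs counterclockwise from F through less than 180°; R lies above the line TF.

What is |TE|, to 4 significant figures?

60.14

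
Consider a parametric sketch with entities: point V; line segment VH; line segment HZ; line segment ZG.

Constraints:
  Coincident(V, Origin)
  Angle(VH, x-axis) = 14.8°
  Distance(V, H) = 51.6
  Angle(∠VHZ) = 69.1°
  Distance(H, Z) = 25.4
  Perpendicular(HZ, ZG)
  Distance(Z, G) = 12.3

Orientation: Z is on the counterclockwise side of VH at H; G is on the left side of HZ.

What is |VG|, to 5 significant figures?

36.579

∠VHZ = 69.1°, so HZ runs at 14.8° + (180° − 69.1°) = 125.70° from the x-axis; with |HZ| = 25.4, Z = H + 25.4·(cos 125.70°, sin 125.70°) = (35.066, 33.808). HZ is perpendicular to ZG; with |ZG| = 12.3 on the left of HZ, G = Z + 12.3·(-0.81208, -0.58354) = (25.078, 26.630). Then |VG| = |G − V| = 36.579.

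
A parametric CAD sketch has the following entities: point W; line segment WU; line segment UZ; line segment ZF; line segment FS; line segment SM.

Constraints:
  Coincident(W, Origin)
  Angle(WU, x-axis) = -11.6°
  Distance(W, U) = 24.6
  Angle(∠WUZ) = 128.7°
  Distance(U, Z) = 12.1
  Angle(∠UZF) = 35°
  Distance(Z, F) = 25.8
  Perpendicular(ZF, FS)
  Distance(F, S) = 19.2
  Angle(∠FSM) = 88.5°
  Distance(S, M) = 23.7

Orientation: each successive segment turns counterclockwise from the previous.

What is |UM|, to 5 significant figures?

14.013

ZF is perpendicular to FS, so FS runs at -85.300°; with |FS| = 19.2, S = (9.2673, -18.467). ∠FSM = 88.5° gives SM at 6.2000° from the x-axis; with |SM| = 23.7, M = (32.829, -15.907). Then |UM| = |M − U| = 14.013.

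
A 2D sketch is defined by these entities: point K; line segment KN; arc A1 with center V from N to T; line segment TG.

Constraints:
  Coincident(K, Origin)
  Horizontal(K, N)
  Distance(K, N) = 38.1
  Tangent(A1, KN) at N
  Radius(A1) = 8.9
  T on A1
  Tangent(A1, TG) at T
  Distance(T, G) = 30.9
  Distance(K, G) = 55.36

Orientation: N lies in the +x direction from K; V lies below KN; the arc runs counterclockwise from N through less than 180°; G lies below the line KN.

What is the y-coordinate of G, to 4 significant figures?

-41.04

K is at the origin; KN is horizontal with |KN| = 38.1 and N on the +x side, so N = (38.10, 0.000). The tangent condition forces VN to be normal to KN, so V = N + (0, -8.9) = (38.10, -8.900). Since VT ⟂ TG (tangency), |VG| = √(8.9² + 30.9²) = 32.16 regardless of where T sits on A1. So G lies on both circle(K, 55.36) and circle(V, 32.16); the below-KN intersection is G = (37.15, -41.04). T is the foot of the tangent from G: T = (29.48, -11.11).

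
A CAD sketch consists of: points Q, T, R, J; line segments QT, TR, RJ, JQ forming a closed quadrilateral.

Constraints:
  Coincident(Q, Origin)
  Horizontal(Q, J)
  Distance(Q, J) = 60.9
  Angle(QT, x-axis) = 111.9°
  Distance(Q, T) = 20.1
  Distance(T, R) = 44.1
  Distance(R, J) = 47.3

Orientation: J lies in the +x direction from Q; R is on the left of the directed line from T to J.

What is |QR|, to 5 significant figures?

49.614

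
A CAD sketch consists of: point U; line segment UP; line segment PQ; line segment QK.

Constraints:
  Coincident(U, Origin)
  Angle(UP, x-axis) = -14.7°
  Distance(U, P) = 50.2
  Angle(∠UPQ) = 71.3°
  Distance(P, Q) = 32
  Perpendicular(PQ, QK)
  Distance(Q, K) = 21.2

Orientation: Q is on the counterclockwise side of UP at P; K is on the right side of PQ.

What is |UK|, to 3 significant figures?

70.6

U is at the origin; UP runs at -14.7° with length 50.2, so P = 50.2·(cos -14.7°, sin -14.7°) = (48.6, -12.7). ∠UPQ = 71.3°, so PQ runs at -14.7° + (180° − 71.3°) = 94.0° from the x-axis; with |PQ| = 32.0, Q = P + 32.0·(cos 94.0°, sin 94.0°) = (46.3, 19.2). The perpendicularity gives QK at right angles to PQ; with |QK| = 21.2 on the right of PQ, K = Q + 21.2·(0.998, 0.0698) = (67.5, 20.7). Then |UK| = |K − U| = 70.6.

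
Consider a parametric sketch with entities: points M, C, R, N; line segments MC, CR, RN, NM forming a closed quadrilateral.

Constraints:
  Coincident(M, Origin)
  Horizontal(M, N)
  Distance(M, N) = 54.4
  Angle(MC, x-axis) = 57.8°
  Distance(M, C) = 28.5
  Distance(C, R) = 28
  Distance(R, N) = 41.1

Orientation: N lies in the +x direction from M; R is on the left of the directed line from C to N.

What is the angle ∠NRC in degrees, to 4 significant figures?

81.15°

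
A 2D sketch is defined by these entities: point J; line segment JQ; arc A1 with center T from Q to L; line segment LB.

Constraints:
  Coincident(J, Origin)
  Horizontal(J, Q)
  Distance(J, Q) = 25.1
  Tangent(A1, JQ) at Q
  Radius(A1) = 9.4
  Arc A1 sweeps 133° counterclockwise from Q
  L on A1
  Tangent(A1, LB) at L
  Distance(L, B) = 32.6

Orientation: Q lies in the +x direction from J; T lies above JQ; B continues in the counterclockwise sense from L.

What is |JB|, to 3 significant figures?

40.8

J is at the origin; JQ is horizontal with |JQ| = 25.1 and Q on the +x side, so Q = (25.1, 0.00). The tangent condition forces TQ to be normal to JQ, so T = Q + (0, 9.4) = (25.1, 9.40). On A1, Q sits at bearing -90° from T; a 133° counterclockwise sweep puts L at bearing 43°, so L = T + 9.4·(cos 43°, sin 43°) = (32.0, 15.8). The tangent condition forces TL to be normal to LB, so LB runs along (−sin 43°, cos 43°); with |LB| = 32.6, B = (9.74, 39.7). Then |JB| = |B − J| = 40.8.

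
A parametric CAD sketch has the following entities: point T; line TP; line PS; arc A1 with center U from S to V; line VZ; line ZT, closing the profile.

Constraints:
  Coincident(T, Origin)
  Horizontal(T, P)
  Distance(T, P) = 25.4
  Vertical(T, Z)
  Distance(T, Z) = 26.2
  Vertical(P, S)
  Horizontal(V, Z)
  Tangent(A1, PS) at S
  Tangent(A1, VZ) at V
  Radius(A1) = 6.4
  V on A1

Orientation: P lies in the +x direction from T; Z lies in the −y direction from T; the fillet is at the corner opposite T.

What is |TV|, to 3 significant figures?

32.4

T is at the origin; TP is horizontal with |TP| = 25.4 and P on the +x side, so P = (25.4, 0.00). T and Z share the same x with |TZ| = 26.2 and Z on the −y side, so Z = (0.00, -26.2). The virtual corner opposite T is at (25.4, -26.2). Since A1 is tangent to PS there, US ⟂ PS and the tangent condition forces UV to be normal to VZ, with radius 6.4, so the center U sits 6.4 in from both sides at U = (19.0, -19.8). That places the tangent points at S = (25.4, -19.8) on PS and V = (19.0, -26.2) on VZ. Then |TV| = |V − T| = 32.4.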